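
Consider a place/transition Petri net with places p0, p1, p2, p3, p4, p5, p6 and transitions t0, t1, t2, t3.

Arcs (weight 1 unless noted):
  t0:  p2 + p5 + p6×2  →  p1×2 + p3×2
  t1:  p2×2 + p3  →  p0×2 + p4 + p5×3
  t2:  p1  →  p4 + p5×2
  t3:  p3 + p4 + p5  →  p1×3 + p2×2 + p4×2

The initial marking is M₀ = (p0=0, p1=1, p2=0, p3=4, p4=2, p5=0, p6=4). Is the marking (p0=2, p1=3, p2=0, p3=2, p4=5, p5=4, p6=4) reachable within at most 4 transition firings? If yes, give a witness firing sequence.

YES — reachable via ⟨t2, t3, t1⟩ (3 firings)

step 1: fire t2:  (p0=0, p1=1, p2=0, p3=4, p4=2, p5=0, p6=4) → (p0=0, p1=0, p2=0, p3=4, p4=3, p5=2, p6=4)
step 2: fire t3:  (p0=0, p1=0, p2=0, p3=4, p4=3, p5=2, p6=4) → (p0=0, p1=3, p2=2, p3=3, p4=4, p5=1, p6=4)
step 3: fire t1:  (p0=0, p1=3, p2=2, p3=3, p4=4, p5=1, p6=4) → (p0=2, p1=3, p2=0, p3=2, p4=5, p5=4, p6=4)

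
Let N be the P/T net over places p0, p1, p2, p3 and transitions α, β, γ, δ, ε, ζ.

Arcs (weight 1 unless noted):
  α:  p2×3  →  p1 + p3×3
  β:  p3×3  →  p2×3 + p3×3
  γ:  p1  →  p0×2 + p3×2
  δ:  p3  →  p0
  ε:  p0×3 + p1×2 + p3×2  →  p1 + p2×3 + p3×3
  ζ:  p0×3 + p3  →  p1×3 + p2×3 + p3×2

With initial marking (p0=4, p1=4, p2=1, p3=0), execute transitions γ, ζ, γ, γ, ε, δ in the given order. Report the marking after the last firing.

(p0=5, p1=3, p2=7, p3=7)

step 1: fire γ:  (p0=4, p1=4, p2=1, p3=0) → (p0=6, p1=3, p2=1, p3=2)
step 2: fire ζ:  (p0=6, p1=3, p2=1, p3=2) → (p0=3, p1=6, p2=4, p3=3)
step 3: fire γ:  (p0=3, p1=6, p2=4, p3=3) → (p0=5, p1=5, p2=4, p3=5)
step 4: fire γ:  (p0=5, p1=5, p2=4, p3=5) → (p0=7, p1=4, p2=4, p3=7)
step 5: fire ε:  (p0=7, p1=4, p2=4, p3=7) → (p0=4, p1=3, p2=7, p3=8)
step 6: fire δ:  (p0=4, p1=3, p2=7, p3=8) → (p0=5, p1=3, p2=7, p3=7)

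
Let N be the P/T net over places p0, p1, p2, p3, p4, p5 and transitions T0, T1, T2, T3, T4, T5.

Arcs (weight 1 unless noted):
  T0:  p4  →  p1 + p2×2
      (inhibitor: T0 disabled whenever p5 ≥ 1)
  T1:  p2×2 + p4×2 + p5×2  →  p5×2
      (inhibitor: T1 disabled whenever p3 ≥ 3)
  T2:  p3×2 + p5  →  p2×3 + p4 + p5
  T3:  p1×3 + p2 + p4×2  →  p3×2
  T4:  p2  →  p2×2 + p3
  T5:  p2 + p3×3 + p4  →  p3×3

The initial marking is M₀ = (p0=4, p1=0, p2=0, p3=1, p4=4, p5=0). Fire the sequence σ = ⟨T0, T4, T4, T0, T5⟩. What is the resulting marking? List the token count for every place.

(p0=4, p1=2, p2=5, p3=3, p4=1, p5=0)

step 1: fire T0:  (p0=4, p1=0, p2=0, p3=1, p4=4, p5=0) → (p0=4, p1=1, p2=2, p3=1, p4=3, p5=0)
step 2: fire T4:  (p0=4, p1=1, p2=2, p3=1, p4=3, p5=0) → (p0=4, p1=1, p2=3, p3=2, p4=3, p5=0)
step 3: fire T4:  (p0=4, p1=1, p2=3, p3=2, p4=3, p5=0) → (p0=4, p1=1, p2=4, p3=3, p4=3, p5=0)
step 4: fire T0:  (p0=4, p1=1, p2=4, p3=3, p4=3, p5=0) → (p0=4, p1=2, p2=6, p3=3, p4=2, p5=0)
step 5: fire T5:  (p0=4, p1=2, p2=6, p3=3, p4=2, p5=0) → (p0=4, p1=2, p2=5, p3=3, p4=1, p5=0)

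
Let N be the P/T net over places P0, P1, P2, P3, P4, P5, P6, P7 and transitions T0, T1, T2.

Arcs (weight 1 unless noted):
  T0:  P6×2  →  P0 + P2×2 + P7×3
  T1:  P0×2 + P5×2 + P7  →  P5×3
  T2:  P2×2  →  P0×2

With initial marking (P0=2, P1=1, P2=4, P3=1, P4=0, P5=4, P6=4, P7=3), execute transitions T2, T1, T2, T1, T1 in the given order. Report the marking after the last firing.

(P0=0, P1=1, P2=0, P3=1, P4=0, P5=7, P6=4, P7=0)

step 1: fire T2:  (P0=2, P1=1, P2=4, P3=1, P4=0, P5=4, P6=4, P7=3) → (P0=4, P1=1, P2=2, P3=1, P4=0, P5=4, P6=4, P7=3)
step 2: fire T1:  (P0=4, P1=1, P2=2, P3=1, P4=0, P5=4, P6=4, P7=3) → (P0=2, P1=1, P2=2, P3=1, P4=0, P5=5, P6=4, P7=2)
step 3: fire T2:  (P0=2, P1=1, P2=2, P3=1, P4=0, P5=5, P6=4, P7=2) → (P0=4, P1=1, P2=0, P3=1, P4=0, P5=5, P6=4, P7=2)
step 4: fire T1:  (P0=4, P1=1, P2=0, P3=1, P4=0, P5=5, P6=4, P7=2) → (P0=2, P1=1, P2=0, P3=1, P4=0, P5=6, P6=4, P7=1)
step 5: fire T1:  (P0=2, P1=1, P2=0, P3=1, P4=0, P5=6, P6=4, P7=1) → (P0=0, P1=1, P2=0, P3=1, P4=0, P5=7, P6=4, P7=0)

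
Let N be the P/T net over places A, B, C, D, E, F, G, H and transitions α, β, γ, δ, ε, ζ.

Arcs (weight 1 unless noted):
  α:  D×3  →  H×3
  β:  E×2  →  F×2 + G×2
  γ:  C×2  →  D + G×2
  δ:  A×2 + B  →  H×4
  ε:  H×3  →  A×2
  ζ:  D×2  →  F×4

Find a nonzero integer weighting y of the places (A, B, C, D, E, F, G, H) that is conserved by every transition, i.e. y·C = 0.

Incidence matrix C (rows=places, cols=transitions):
        α    β    γ    δ    ε    ζ
    A   0    0    0   -2    2    0
    B   0    0    0   -1    0    0
    C   0    0   -2    0    0    0
    D  -3    0    1    0    0   -2
    E   0   -2    0    0    0    0
    F   0    2    0    0    0    4
    G   0    2    2    0    0    0
    H   3    0    0    4   -3    0

Candidate y = [0, 0, 1, 0, 1, 0, 1, 0]; check y·C column-wise:
  col α: 1·0 + 0·-3 + 1·0 + 1·0 + 0·3 = 0
  col β: 1·0 + 1·-2 + 0·2 + 1·2 = 0
  col γ: 1·-2 + 0·1 + 1·0 + 1·2 = 0
  col δ: 0·-2 + 0·-1 + 1·0 + 1·0 + 1·0 + 0·4 = 0
  col ε: 0·2 + 1·0 + 1·0 + 1·0 + 0·-3 = 0
  col ζ: 1·0 + 0·-2 + 1·0 + 0·4 + 1·0 = 0

y = (A:0, B:0, C:1, D:0, E:1, F:0, G:1, H:0)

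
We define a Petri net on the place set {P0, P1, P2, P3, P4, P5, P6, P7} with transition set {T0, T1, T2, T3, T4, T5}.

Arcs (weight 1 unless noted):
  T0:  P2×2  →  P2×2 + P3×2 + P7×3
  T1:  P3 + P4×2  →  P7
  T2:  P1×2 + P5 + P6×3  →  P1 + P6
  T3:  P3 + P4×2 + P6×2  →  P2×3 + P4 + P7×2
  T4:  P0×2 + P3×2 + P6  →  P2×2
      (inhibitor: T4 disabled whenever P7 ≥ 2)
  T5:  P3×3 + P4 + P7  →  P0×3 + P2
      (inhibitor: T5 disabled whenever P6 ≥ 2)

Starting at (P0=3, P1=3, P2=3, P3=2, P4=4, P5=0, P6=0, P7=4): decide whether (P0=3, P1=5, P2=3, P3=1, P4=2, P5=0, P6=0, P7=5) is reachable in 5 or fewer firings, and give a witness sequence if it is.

NO — not reachable within 5 firings

depth 0: 1 marking
depth 1: 3 markings reached so far
depth 2: 7 markings reached so far
depth 3: 12 markings reached so far
depth 4: 18 markings reached so far
depth 5: 24 markings reached so far
target is not among the 24 markings reachable within 5 steps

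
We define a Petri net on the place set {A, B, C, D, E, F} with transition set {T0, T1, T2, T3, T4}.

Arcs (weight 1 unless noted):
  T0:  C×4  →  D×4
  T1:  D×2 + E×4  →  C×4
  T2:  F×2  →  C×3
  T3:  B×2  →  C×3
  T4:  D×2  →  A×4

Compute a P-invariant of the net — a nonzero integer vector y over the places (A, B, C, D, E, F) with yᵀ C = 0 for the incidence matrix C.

Incidence matrix C (rows=places, cols=transitions):
       T0   T1   T2   T3   T4
    A   0    0    0    0    4
    B   0    0    0   -2    0
    C  -4    4    3    3    0
    D   4   -2    0    0   -2
    E   0   -4    0    0    0
    F   0    0   -2    0    0

Candidate y = [1, 3, 2, 2, 1, 3]; check y·C column-wise:
  col T0: 1·0 + 3·0 + 2·-4 + 2·4 + 1·0 + 3·0 = 0
  col T1: 1·0 + 3·0 + 2·4 + 2·-2 + 1·-4 + 3·0 = 0
  col T2: 1·0 + 3·0 + 2·3 + 2·0 + 1·0 + 3·-2 = 0
  col T3: 1·0 + 3·-2 + 2·3 + 2·0 + 1·0 + 3·0 = 0
  col T4: 1·4 + 3·0 + 2·0 + 2·-2 + 1·0 + 3·0 = 0

y = (A:1, B:3, C:2, D:2, E:1, F:3)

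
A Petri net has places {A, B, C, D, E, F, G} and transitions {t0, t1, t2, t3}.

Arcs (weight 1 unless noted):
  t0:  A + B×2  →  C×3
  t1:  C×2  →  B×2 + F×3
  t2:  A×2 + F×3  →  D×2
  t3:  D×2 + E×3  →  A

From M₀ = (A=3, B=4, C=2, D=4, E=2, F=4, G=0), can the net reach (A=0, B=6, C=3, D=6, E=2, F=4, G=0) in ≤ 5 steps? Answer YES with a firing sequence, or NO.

NO — not reachable within 5 firings

depth 0: 1 marking
depth 1: 4 markings reached so far
depth 2: 8 markings reached so far
depth 3: 11 markings reached so far
depth 4: 14 markings reached so far
depth 5: 16 markings reached so far
target is not among the 16 markings reachable within 5 steps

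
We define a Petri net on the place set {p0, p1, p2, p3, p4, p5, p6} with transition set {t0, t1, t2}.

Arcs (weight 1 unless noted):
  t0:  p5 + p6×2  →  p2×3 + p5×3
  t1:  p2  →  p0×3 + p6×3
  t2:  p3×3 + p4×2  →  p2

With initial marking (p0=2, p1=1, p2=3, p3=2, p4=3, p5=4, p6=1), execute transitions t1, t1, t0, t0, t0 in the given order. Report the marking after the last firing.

(p0=8, p1=1, p2=10, p3=2, p4=3, p5=10, p6=1)

step 1: fire t1:  (p0=2, p1=1, p2=3, p3=2, p4=3, p5=4, p6=1) → (p0=5, p1=1, p2=2, p3=2, p4=3, p5=4, p6=4)
step 2: fire t1:  (p0=5, p1=1, p2=2, p3=2, p4=3, p5=4, p6=4) → (p0=8, p1=1, p2=1, p3=2, p4=3, p5=4, p6=7)
step 3: fire t0:  (p0=8, p1=1, p2=1, p3=2, p4=3, p5=4, p6=7) → (p0=8, p1=1, p2=4, p3=2, p4=3, p5=6, p6=5)
step 4: fire t0:  (p0=8, p1=1, p2=4, p3=2, p4=3, p5=6, p6=5) → (p0=8, p1=1, p2=7, p3=2, p4=3, p5=8, p6=3)
step 5: fire t0:  (p0=8, p1=1, p2=7, p3=2, p4=3, p5=8, p6=3) → (p0=8, p1=1, p2=10, p3=2, p4=3, p5=10, p6=1)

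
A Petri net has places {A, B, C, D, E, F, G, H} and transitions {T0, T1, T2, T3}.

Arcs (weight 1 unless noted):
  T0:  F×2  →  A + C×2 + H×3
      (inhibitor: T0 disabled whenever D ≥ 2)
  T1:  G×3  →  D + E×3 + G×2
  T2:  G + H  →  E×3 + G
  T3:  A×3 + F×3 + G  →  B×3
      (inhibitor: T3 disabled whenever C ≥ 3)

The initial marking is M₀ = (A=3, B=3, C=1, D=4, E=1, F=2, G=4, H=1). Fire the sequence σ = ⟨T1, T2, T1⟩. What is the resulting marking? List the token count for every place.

step 1: fire T1:  (A=3, B=3, C=1, D=4, E=1, F=2, G=4, H=1) → (A=3, B=3, C=1, D=5, E=4, F=2, G=3, H=1)
step 2: fire T2:  (A=3, B=3, C=1, D=5, E=4, F=2, G=3, H=1) → (A=3, B=3, C=1, D=5, E=7, F=2, G=3, H=0)
step 3: fire T1:  (A=3, B=3, C=1, D=5, E=7, F=2, G=3, H=0) → (A=3, B=3, C=1, D=6, E=10, F=2, G=2, H=0)

(A=3, B=3, C=1, D=6, E=10, F=2, G=2, H=0)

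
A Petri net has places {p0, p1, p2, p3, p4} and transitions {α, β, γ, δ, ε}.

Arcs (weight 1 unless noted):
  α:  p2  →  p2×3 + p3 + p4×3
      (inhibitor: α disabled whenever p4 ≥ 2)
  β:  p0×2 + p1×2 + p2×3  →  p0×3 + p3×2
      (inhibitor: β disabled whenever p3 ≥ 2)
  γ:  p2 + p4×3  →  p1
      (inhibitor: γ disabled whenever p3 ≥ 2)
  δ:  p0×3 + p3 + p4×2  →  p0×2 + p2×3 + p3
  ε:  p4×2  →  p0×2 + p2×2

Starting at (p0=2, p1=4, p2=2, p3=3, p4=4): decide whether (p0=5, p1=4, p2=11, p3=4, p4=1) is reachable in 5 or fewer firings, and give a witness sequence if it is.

YES — reachable via ⟨ε, δ, α, ε⟩ (4 firings)

step 1: fire ε:  (p0=2, p1=4, p2=2, p3=3, p4=4) → (p0=4, p1=4, p2=4, p3=3, p4=2)
step 2: fire δ:  (p0=4, p1=4, p2=4, p3=3, p4=2) → (p0=3, p1=4, p2=7, p3=3, p4=0)
step 3: fire α:  (p0=3, p1=4, p2=7, p3=3, p4=0) → (p0=3, p1=4, p2=9, p3=4, p4=3)
step 4: fire ε:  (p0=3, p1=4, p2=9, p3=4, p4=3) → (p0=5, p1=4, p2=11, p3=4, p4=1)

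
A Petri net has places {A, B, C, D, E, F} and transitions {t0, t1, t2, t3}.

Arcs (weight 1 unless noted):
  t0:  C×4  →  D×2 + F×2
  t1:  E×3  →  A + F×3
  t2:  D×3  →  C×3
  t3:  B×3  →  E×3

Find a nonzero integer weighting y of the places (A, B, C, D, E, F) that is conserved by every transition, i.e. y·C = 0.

y = (A:3, B:1, C:0, D:0, E:1, F:0)

Incidence matrix C (rows=places, cols=transitions):
       t0   t1   t2   t3
    A   0    1    0    0
    B   0    0    0   -3
    C  -4    0    3    0
    D   2    0   -3    0
    E   0   -3    0    3
    F   2    3    0    0

Candidate y = [3, 1, 0, 0, 1, 0]; check y·C column-wise:
  col t0: 3·0 + 1·0 + 0·-4 + 0·2 + 1·0 + 0·2 = 0
  col t1: 3·1 + 1·0 + 1·-3 + 0·3 = 0
  col t2: 3·0 + 1·0 + 0·3 + 0·-3 + 1·0 = 0
  col t3: 3·0 + 1·-3 + 1·3 = 0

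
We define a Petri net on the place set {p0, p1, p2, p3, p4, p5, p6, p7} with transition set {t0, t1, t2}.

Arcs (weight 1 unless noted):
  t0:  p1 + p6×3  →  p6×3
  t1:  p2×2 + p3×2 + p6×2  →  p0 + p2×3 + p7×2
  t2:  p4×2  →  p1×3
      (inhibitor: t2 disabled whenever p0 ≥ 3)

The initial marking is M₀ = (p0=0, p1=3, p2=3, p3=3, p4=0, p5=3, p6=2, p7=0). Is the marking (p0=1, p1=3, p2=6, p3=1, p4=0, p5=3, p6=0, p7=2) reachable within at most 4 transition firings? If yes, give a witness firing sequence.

NO — not reachable within 4 firings

depth 0: 1 marking
depth 1: 2 markings reached so far
depth 2: 2 markings reached so far
(frontier empty at depth 2; search complete)
target is not among the 2 markings reachable within 4 steps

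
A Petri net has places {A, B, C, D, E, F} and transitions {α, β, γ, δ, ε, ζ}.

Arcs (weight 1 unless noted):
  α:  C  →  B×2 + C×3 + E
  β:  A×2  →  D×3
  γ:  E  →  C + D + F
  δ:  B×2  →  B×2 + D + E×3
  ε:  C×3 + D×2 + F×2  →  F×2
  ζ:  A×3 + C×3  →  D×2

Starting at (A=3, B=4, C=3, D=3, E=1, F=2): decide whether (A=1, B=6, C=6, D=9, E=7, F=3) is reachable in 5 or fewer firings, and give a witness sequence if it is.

step 1: fire α:  (A=3, B=4, C=3, D=3, E=1, F=2) → (A=3, B=6, C=5, D=3, E=2, F=2)
step 2: fire β:  (A=3, B=6, C=5, D=3, E=2, F=2) → (A=1, B=6, C=5, D=6, E=2, F=2)
step 3: fire γ:  (A=1, B=6, C=5, D=6, E=2, F=2) → (A=1, B=6, C=6, D=7, E=1, F=3)
step 4: fire δ:  (A=1, B=6, C=6, D=7, E=1, F=3) → (A=1, B=6, C=6, D=8, E=4, F=3)
step 5: fire δ:  (A=1, B=6, C=6, D=8, E=4, F=3) → (A=1, B=6, C=6, D=9, E=7, F=3)

YES — reachable via ⟨α, β, γ, δ, δ⟩ (5 firings)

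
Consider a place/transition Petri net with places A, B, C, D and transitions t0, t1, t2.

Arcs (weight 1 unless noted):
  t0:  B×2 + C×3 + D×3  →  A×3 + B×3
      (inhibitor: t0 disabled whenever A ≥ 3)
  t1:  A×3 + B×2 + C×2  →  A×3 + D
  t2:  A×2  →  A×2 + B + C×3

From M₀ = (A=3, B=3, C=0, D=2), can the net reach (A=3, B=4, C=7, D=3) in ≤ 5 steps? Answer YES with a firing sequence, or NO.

step 1: fire t2:  (A=3, B=3, C=0, D=2) → (A=3, B=4, C=3, D=2)
step 2: fire t1:  (A=3, B=4, C=3, D=2) → (A=3, B=2, C=1, D=3)
step 3: fire t2:  (A=3, B=2, C=1, D=3) → (A=3, B=3, C=4, D=3)
step 4: fire t2:  (A=3, B=3, C=4, D=3) → (A=3, B=4, C=7, D=3)

YES — reachable via ⟨t2, t1, t2, t2⟩ (4 firings)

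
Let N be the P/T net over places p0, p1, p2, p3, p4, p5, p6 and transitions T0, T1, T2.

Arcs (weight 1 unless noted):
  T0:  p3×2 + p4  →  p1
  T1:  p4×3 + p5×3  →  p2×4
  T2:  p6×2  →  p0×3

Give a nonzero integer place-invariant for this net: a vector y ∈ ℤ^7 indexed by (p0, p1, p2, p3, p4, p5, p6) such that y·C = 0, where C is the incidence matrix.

Incidence matrix C (rows=places, cols=transitions):
       T0   T1   T2
   p0   0    0    3
   p1   1    0    0
   p2   0    4    0
   p3  -2    0    0
   p4  -1   -3    0
   p5   0   -3    0
   p6   0    0   -2

Candidate y = [0, 2, 0, 1, 0, 0, 0]; check y·C column-wise:
  col T0: 2·1 + 1·-2 + 0·-1 = 0
  col T1: 2·0 + 0·4 + 1·0 + 0·-3 + 0·-3 = 0
  col T2: 0·3 + 2·0 + 1·0 + 0·-2 = 0

y = (p0:0, p1:2, p2:0, p3:1, p4:0, p5:0, p6:0)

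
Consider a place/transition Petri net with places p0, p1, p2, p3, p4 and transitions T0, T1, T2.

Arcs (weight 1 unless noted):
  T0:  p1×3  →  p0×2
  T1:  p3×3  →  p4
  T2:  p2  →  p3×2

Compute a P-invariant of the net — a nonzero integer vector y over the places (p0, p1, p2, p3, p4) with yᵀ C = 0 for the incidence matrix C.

Incidence matrix C (rows=places, cols=transitions):
       T0   T1   T2
   p0   2    0    0
   p1  -3    0    0
   p2   0    0   -1
   p3   0   -3    2
   p4   0    1    0

Candidate y = [3, 2, 0, 0, 0]; check y·C column-wise:
  col T0: 3·2 + 2·-3 = 0
  col T1: 3·0 + 2·0 + 0·-3 + 0·1 = 0
  col T2: 3·0 + 2·0 + 0·-1 + 0·2 = 0

y = (p0:3, p1:2, p2:0, p3:0, p4:0)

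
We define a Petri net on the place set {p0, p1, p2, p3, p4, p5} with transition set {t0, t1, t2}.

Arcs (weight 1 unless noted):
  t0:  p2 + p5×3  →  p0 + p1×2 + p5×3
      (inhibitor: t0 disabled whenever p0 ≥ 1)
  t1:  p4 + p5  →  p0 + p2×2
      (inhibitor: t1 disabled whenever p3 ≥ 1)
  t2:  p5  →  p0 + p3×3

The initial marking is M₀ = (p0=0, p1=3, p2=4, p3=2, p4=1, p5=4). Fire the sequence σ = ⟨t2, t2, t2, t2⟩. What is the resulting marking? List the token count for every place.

step 1: fire t2:  (p0=0, p1=3, p2=4, p3=2, p4=1, p5=4) → (p0=1, p1=3, p2=4, p3=5, p4=1, p5=3)
step 2: fire t2:  (p0=1, p1=3, p2=4, p3=5, p4=1, p5=3) → (p0=2, p1=3, p2=4, p3=8, p4=1, p5=2)
step 3: fire t2:  (p0=2, p1=3, p2=4, p3=8, p4=1, p5=2) → (p0=3, p1=3, p2=4, p3=11, p4=1, p5=1)
step 4: fire t2:  (p0=3, p1=3, p2=4, p3=11, p4=1, p5=1) → (p0=4, p1=3, p2=4, p3=14, p4=1, p5=0)

(p0=4, p1=3, p2=4, p3=14, p4=1, p5=0)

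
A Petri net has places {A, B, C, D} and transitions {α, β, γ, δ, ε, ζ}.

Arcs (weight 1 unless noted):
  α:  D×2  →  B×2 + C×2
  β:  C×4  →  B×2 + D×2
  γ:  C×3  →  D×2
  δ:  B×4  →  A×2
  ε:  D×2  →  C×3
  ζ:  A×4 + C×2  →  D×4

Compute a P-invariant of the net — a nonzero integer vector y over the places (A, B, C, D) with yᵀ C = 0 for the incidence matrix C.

Incidence matrix C (rows=places, cols=transitions):
        α    β    γ    δ    ε    ζ
    A   0    0    0    2    0   -4
    B   2    2    0   -4    0    0
    C   2   -4   -3    0    3   -2
    D  -2    2    2    0   -2    4

Candidate y = [2, 1, 2, 3]; check y·C column-wise:
  col α: 2·0 + 1·2 + 2·2 + 3·-2 = 0
  col β: 2·0 + 1·2 + 2·-4 + 3·2 = 0
  col γ: 2·0 + 1·0 + 2·-3 + 3·2 = 0
  col δ: 2·2 + 1·-4 + 2·0 + 3·0 = 0
  col ε: 2·0 + 1·0 + 2·3 + 3·-2 = 0
  col ζ: 2·-4 + 1·0 + 2·-2 + 3·4 = 0

y = (A:2, B:1, C:2, D:3)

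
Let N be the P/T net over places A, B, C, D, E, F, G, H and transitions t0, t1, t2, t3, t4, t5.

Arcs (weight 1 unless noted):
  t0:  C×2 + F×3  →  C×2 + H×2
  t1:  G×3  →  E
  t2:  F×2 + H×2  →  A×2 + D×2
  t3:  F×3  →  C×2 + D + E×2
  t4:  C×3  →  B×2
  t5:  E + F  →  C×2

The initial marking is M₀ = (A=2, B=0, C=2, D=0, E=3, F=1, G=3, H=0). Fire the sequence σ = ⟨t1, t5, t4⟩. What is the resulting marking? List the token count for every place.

(A=2, B=2, C=1, D=0, E=3, F=0, G=0, H=0)

step 1: fire t1:  (A=2, B=0, C=2, D=0, E=3, F=1, G=3, H=0) → (A=2, B=0, C=2, D=0, E=4, F=1, G=0, H=0)
step 2: fire t5:  (A=2, B=0, C=2, D=0, E=4, F=1, G=0, H=0) → (A=2, B=0, C=4, D=0, E=3, F=0, G=0, H=0)
step 3: fire t4:  (A=2, B=0, C=4, D=0, E=3, F=0, G=0, H=0) → (A=2, B=2, C=1, D=0, E=3, F=0, G=0, H=0)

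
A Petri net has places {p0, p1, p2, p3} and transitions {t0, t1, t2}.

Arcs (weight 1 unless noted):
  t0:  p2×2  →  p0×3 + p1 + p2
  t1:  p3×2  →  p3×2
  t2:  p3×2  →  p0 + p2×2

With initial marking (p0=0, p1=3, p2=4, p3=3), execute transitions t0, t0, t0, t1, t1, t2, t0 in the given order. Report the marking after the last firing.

step 1: fire t0:  (p0=0, p1=3, p2=4, p3=3) → (p0=3, p1=4, p2=3, p3=3)
step 2: fire t0:  (p0=3, p1=4, p2=3, p3=3) → (p0=6, p1=5, p2=2, p3=3)
step 3: fire t0:  (p0=6, p1=5, p2=2, p3=3) → (p0=9, p1=6, p2=1, p3=3)
step 4: fire t1:  (p0=9, p1=6, p2=1, p3=3) → (p0=9, p1=6, p2=1, p3=3)
step 5: fire t1:  (p0=9, p1=6, p2=1, p3=3) → (p0=9, p1=6, p2=1, p3=3)
step 6: fire t2:  (p0=9, p1=6, p2=1, p3=3) → (p0=10, p1=6, p2=3, p3=1)
step 7: fire t0:  (p0=10, p1=6, p2=3, p3=1) → (p0=13, p1=7, p2=2, p3=1)

(p0=13, p1=7, p2=2, p3=1)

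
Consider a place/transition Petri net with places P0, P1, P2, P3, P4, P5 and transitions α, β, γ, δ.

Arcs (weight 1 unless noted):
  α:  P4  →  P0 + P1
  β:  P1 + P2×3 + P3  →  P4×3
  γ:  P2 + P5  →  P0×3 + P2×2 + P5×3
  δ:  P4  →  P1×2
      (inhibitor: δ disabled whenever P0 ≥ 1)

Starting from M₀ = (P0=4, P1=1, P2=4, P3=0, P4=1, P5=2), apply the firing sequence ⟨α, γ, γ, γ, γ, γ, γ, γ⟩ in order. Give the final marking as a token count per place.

(P0=26, P1=2, P2=11, P3=0, P4=0, P5=16)

step 1: fire α:  (P0=4, P1=1, P2=4, P3=0, P4=1, P5=2) → (P0=5, P1=2, P2=4, P3=0, P4=0, P5=2)
step 2: fire γ:  (P0=5, P1=2, P2=4, P3=0, P4=0, P5=2) → (P0=8, P1=2, P2=5, P3=0, P4=0, P5=4)
step 3: fire γ:  (P0=8, P1=2, P2=5, P3=0, P4=0, P5=4) → (P0=11, P1=2, P2=6, P3=0, P4=0, P5=6)
step 4: fire γ:  (P0=11, P1=2, P2=6, P3=0, P4=0, P5=6) → (P0=14, P1=2, P2=7, P3=0, P4=0, P5=8)
step 5: fire γ:  (P0=14, P1=2, P2=7, P3=0, P4=0, P5=8) → (P0=17, P1=2, P2=8, P3=0, P4=0, P5=10)
step 6: fire γ:  (P0=17, P1=2, P2=8, P3=0, P4=0, P5=10) → (P0=20, P1=2, P2=9, P3=0, P4=0, P5=12)
step 7: fire γ:  (P0=20, P1=2, P2=9, P3=0, P4=0, P5=12) → (P0=23, P1=2, P2=10, P3=0, P4=0, P5=14)
step 8: fire γ:  (P0=23, P1=2, P2=10, P3=0, P4=0, P5=14) → (P0=26, P1=2, P2=11, P3=0, P4=0, P5=16)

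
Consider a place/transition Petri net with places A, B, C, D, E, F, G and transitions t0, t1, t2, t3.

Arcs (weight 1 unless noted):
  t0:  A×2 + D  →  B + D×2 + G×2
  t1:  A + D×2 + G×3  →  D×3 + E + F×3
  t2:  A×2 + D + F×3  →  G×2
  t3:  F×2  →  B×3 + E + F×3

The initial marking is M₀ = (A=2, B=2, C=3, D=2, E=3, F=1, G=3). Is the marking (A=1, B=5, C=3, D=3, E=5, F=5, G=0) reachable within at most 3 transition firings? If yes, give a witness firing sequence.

step 1: fire t1:  (A=2, B=2, C=3, D=2, E=3, F=1, G=3) → (A=1, B=2, C=3, D=3, E=4, F=4, G=0)
step 2: fire t3:  (A=1, B=2, C=3, D=3, E=4, F=4, G=0) → (A=1, B=5, C=3, D=3, E=5, F=5, G=0)

YES — reachable via ⟨t1, t3⟩ (2 firings)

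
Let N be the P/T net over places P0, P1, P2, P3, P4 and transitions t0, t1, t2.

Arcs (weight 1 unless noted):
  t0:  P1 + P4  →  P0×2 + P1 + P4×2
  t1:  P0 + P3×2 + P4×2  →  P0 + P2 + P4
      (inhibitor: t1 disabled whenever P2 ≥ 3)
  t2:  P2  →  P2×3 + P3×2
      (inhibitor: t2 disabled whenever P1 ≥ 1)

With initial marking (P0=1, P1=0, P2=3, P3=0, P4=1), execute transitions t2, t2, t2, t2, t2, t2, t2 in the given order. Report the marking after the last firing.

(P0=1, P1=0, P2=17, P3=14, P4=1)

step 1: fire t2:  (P0=1, P1=0, P2=3, P3=0, P4=1) → (P0=1, P1=0, P2=5, P3=2, P4=1)
step 2: fire t2:  (P0=1, P1=0, P2=5, P3=2, P4=1) → (P0=1, P1=0, P2=7, P3=4, P4=1)
step 3: fire t2:  (P0=1, P1=0, P2=7, P3=4, P4=1) → (P0=1, P1=0, P2=9, P3=6, P4=1)
step 4: fire t2:  (P0=1, P1=0, P2=9, P3=6, P4=1) → (P0=1, P1=0, P2=11, P3=8, P4=1)
step 5: fire t2:  (P0=1, P1=0, P2=11, P3=8, P4=1) → (P0=1, P1=0, P2=13, P3=10, P4=1)
step 6: fire t2:  (P0=1, P1=0, P2=13, P3=10, P4=1) → (P0=1, P1=0, P2=15, P3=12, P4=1)
step 7: fire t2:  (P0=1, P1=0, P2=15, P3=12, P4=1) → (P0=1, P1=0, P2=17, P3=14, P4=1)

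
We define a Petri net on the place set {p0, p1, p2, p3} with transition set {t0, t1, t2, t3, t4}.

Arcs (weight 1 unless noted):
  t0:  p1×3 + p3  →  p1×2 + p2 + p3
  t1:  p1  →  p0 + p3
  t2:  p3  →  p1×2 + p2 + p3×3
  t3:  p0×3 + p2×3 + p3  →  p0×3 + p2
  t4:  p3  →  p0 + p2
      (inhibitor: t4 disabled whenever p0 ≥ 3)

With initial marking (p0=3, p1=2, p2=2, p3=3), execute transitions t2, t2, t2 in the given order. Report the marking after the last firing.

(p0=3, p1=8, p2=5, p3=9)

step 1: fire t2:  (p0=3, p1=2, p2=2, p3=3) → (p0=3, p1=4, p2=3, p3=5)
step 2: fire t2:  (p0=3, p1=4, p2=3, p3=5) → (p0=3, p1=6, p2=4, p3=7)
step 3: fire t2:  (p0=3, p1=6, p2=4, p3=7) → (p0=3, p1=8, p2=5, p3=9)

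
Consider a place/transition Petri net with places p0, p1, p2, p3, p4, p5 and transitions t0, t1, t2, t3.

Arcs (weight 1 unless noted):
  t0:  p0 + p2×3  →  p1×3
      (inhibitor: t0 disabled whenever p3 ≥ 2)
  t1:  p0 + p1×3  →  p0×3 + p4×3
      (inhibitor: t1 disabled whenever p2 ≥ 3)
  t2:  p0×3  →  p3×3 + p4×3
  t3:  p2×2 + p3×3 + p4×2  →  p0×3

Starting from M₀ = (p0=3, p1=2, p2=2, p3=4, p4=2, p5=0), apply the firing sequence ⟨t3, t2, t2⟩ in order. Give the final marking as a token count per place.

(p0=0, p1=2, p2=0, p3=7, p4=6, p5=0)

step 1: fire t3:  (p0=3, p1=2, p2=2, p3=4, p4=2, p5=0) → (p0=6, p1=2, p2=0, p3=1, p4=0, p5=0)
step 2: fire t2:  (p0=6, p1=2, p2=0, p3=1, p4=0, p5=0) → (p0=3, p1=2, p2=0, p3=4, p4=3, p5=0)
step 3: fire t2:  (p0=3, p1=2, p2=0, p3=4, p4=3, p5=0) → (p0=0, p1=2, p2=0, p3=7, p4=6, p5=0)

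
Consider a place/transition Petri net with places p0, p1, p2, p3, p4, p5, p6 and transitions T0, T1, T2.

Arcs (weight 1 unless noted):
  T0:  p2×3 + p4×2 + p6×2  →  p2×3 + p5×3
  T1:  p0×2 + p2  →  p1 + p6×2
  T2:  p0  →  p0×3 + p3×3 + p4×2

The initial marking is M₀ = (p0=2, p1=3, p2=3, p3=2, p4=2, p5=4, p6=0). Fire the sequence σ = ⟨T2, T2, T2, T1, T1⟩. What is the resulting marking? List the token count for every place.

step 1: fire T2:  (p0=2, p1=3, p2=3, p3=2, p4=2, p5=4, p6=0) → (p0=4, p1=3, p2=3, p3=5, p4=4, p5=4, p6=0)
step 2: fire T2:  (p0=4, p1=3, p2=3, p3=5, p4=4, p5=4, p6=0) → (p0=6, p1=3, p2=3, p3=8, p4=6, p5=4, p6=0)
step 3: fire T2:  (p0=6, p1=3, p2=3, p3=8, p4=6, p5=4, p6=0) → (p0=8, p1=3, p2=3, p3=11, p4=8, p5=4, p6=0)
step 4: fire T1:  (p0=8, p1=3, p2=3, p3=11, p4=8, p5=4, p6=0) → (p0=6, p1=4, p2=2, p3=11, p4=8, p5=4, p6=2)
step 5: fire T1:  (p0=6, p1=4, p2=2, p3=11, p4=8, p5=4, p6=2) → (p0=4, p1=5, p2=1, p3=11, p4=8, p5=4, p6=4)

(p0=4, p1=5, p2=1, p3=11, p4=8, p5=4, p6=4)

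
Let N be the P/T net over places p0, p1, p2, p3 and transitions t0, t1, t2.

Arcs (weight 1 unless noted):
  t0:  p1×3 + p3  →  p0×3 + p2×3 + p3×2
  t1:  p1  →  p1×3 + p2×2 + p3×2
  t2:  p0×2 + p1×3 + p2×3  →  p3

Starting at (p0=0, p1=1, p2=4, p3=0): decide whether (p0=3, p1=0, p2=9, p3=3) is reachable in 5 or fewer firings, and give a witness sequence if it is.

YES — reachable via ⟨t1, t0⟩ (2 firings)

step 1: fire t1:  (p0=0, p1=1, p2=4, p3=0) → (p0=0, p1=3, p2=6, p3=2)
step 2: fire t0:  (p0=0, p1=3, p2=6, p3=2) → (p0=3, p1=0, p2=9, p3=3)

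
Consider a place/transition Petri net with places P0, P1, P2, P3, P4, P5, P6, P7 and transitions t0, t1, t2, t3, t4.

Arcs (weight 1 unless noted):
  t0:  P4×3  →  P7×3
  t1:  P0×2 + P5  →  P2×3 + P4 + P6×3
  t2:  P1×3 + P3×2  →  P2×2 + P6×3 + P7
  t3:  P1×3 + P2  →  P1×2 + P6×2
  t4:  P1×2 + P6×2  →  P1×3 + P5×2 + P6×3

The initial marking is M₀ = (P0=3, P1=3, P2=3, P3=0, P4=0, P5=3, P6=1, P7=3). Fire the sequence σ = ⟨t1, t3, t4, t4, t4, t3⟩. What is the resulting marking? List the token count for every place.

(P0=1, P1=4, P2=4, P3=0, P4=1, P5=8, P6=11, P7=3)

step 1: fire t1:  (P0=3, P1=3, P2=3, P3=0, P4=0, P5=3, P6=1, P7=3) → (P0=1, P1=3, P2=6, P3=0, P4=1, P5=2, P6=4, P7=3)
step 2: fire t3:  (P0=1, P1=3, P2=6, P3=0, P4=1, P5=2, P6=4, P7=3) → (P0=1, P1=2, P2=5, P3=0, P4=1, P5=2, P6=6, P7=3)
step 3: fire t4:  (P0=1, P1=2, P2=5, P3=0, P4=1, P5=2, P6=6, P7=3) → (P0=1, P1=3, P2=5, P3=0, P4=1, P5=4, P6=7, P7=3)
step 4: fire t4:  (P0=1, P1=3, P2=5, P3=0, P4=1, P5=4, P6=7, P7=3) → (P0=1, P1=4, P2=5, P3=0, P4=1, P5=6, P6=8, P7=3)
step 5: fire t4:  (P0=1, P1=4, P2=5, P3=0, P4=1, P5=6, P6=8, P7=3) → (P0=1, P1=5, P2=5, P3=0, P4=1, P5=8, P6=9, P7=3)
step 6: fire t3:  (P0=1, P1=5, P2=5, P3=0, P4=1, P5=8, P6=9, P7=3) → (P0=1, P1=4, P2=4, P3=0, P4=1, P5=8, P6=11, P7=3)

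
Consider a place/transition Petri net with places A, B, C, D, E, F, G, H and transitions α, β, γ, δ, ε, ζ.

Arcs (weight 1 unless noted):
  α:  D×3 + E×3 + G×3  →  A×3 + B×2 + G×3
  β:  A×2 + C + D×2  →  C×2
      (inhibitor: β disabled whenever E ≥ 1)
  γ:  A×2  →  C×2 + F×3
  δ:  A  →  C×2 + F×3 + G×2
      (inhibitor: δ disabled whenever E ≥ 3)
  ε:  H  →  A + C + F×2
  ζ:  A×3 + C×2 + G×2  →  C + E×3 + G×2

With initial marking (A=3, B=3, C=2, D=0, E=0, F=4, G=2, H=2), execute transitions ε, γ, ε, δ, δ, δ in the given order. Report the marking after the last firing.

step 1: fire ε:  (A=3, B=3, C=2, D=0, E=0, F=4, G=2, H=2) → (A=4, B=3, C=3, D=0, E=0, F=6, G=2, H=1)
step 2: fire γ:  (A=4, B=3, C=3, D=0, E=0, F=6, G=2, H=1) → (A=2, B=3, C=5, D=0, E=0, F=9, G=2, H=1)
step 3: fire ε:  (A=2, B=3, C=5, D=0, E=0, F=9, G=2, H=1) → (A=3, B=3, C=6, D=0, E=0, F=11, G=2, H=0)
step 4: fire δ:  (A=3, B=3, C=6, D=0, E=0, F=11, G=2, H=0) → (A=2, B=3, C=8, D=0, E=0, F=14, G=4, H=0)
step 5: fire δ:  (A=2, B=3, C=8, D=0, E=0, F=14, G=4, H=0) → (A=1, B=3, C=10, D=0, E=0, F=17, G=6, H=0)
step 6: fire δ:  (A=1, B=3, C=10, D=0, E=0, F=17, G=6, H=0) → (A=0, B=3, C=12, D=0, E=0, F=20, G=8, H=0)

(A=0, B=3, C=12, D=0, E=0, F=20, G=8, H=0)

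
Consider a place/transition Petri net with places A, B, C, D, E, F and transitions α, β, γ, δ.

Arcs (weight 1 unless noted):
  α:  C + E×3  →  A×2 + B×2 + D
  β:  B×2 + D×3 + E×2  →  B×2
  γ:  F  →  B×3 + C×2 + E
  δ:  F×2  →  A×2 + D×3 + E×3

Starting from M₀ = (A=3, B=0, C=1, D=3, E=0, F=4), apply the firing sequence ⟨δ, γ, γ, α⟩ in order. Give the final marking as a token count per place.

(A=7, B=8, C=4, D=7, E=2, F=0)

step 1: fire δ:  (A=3, B=0, C=1, D=3, E=0, F=4) → (A=5, B=0, C=1, D=6, E=3, F=2)
step 2: fire γ:  (A=5, B=0, C=1, D=6, E=3, F=2) → (A=5, B=3, C=3, D=6, E=4, F=1)
step 3: fire γ:  (A=5, B=3, C=3, D=6, E=4, F=1) → (A=5, B=6, C=5, D=6, E=5, F=0)
step 4: fire α:  (A=5, B=6, C=5, D=6, E=5, F=0) → (A=7, B=8, C=4, D=7, E=2, F=0)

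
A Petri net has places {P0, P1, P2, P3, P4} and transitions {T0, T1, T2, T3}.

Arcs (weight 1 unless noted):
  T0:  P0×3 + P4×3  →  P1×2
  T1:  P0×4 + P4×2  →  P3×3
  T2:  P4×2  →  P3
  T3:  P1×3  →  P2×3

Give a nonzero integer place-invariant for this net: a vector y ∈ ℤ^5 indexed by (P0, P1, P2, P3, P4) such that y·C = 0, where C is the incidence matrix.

Incidence matrix C (rows=places, cols=transitions):
       T0   T1   T2   T3
   P0  -3   -4    0    0
   P1   2    0    0   -3
   P2   0    0    0    3
   P3   0    3    1    0
   P4  -3   -2   -2    0

Candidate y = [1, 3, 3, 2, 1]; check y·C column-wise:
  col T0: 1·-3 + 3·2 + 3·0 + 2·0 + 1·-3 = 0
  col T1: 1·-4 + 3·0 + 3·0 + 2·3 + 1·-2 = 0
  col T2: 1·0 + 3·0 + 3·0 + 2·1 + 1·-2 = 0
  col T3: 1·0 + 3·-3 + 3·3 + 2·0 + 1·0 = 0

y = (P0:1, P1:3, P2:3, P3:2, P4:1)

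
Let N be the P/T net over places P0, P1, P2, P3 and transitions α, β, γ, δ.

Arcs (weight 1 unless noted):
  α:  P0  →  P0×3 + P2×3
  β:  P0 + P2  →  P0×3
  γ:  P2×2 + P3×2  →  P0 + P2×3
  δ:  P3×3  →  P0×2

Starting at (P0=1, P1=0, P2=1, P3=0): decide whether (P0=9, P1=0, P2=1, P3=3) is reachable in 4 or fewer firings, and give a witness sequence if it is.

NO — not reachable within 4 firings

depth 0: 1 marking
depth 1: 3 markings reached so far
depth 2: 5 markings reached so far
depth 3: 8 markings reached so far
depth 4: 12 markings reached so far
target is not among the 12 markings reachable within 4 steps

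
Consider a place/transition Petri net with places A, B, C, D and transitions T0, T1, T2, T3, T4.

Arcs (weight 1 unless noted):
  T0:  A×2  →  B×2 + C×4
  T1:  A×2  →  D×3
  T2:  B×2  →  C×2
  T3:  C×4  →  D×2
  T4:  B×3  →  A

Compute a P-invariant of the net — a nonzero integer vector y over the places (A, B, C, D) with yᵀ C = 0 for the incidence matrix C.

y = (A:3, B:1, C:1, D:2)

Incidence matrix C (rows=places, cols=transitions):
       T0   T1   T2   T3   T4
    A  -2   -2    0    0    1
    B   2    0   -2    0   -3
    C   4    0    2   -4    0
    D   0    3    0    2    0

Candidate y = [3, 1, 1, 2]; check y·C column-wise:
  col T0: 3·-2 + 1·2 + 1·4 + 2·0 = 0
  col T1: 3·-2 + 1·0 + 1·0 + 2·3 = 0
  col T2: 3·0 + 1·-2 + 1·2 + 2·0 = 0
  col T3: 3·0 + 1·0 + 1·-4 + 2·2 = 0
  col T4: 3·1 + 1·-3 + 1·0 + 2·0 = 0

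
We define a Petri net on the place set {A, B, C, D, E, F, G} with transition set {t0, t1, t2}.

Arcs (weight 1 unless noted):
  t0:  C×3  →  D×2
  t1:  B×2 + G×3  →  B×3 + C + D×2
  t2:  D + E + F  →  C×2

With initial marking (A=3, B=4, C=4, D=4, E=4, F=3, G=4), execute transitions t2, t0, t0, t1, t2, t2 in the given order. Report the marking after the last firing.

(A=3, B=5, C=5, D=7, E=1, F=0, G=1)

step 1: fire t2:  (A=3, B=4, C=4, D=4, E=4, F=3, G=4) → (A=3, B=4, C=6, D=3, E=3, F=2, G=4)
step 2: fire t0:  (A=3, B=4, C=6, D=3, E=3, F=2, G=4) → (A=3, B=4, C=3, D=5, E=3, F=2, G=4)
step 3: fire t0:  (A=3, B=4, C=3, D=5, E=3, F=2, G=4) → (A=3, B=4, C=0, D=7, E=3, F=2, G=4)
step 4: fire t1:  (A=3, B=4, C=0, D=7, E=3, F=2, G=4) → (A=3, B=5, C=1, D=9, E=3, F=2, G=1)
step 5: fire t2:  (A=3, B=5, C=1, D=9, E=3, F=2, G=1) → (A=3, B=5, C=3, D=8, E=2, F=1, G=1)
step 6: fire t2:  (A=3, B=5, C=3, D=8, E=2, F=1, G=1) → (A=3, B=5, C=5, D=7, E=1, F=0, G=1)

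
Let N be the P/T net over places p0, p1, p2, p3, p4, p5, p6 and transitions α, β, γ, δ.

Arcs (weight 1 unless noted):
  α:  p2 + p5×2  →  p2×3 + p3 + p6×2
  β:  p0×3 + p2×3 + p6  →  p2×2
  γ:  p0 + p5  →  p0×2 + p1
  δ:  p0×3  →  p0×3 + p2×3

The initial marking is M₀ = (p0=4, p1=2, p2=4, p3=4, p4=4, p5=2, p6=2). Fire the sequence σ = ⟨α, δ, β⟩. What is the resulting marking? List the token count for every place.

step 1: fire α:  (p0=4, p1=2, p2=4, p3=4, p4=4, p5=2, p6=2) → (p0=4, p1=2, p2=6, p3=5, p4=4, p5=0, p6=4)
step 2: fire δ:  (p0=4, p1=2, p2=6, p3=5, p4=4, p5=0, p6=4) → (p0=4, p1=2, p2=9, p3=5, p4=4, p5=0, p6=4)
step 3: fire β:  (p0=4, p1=2, p2=9, p3=5, p4=4, p5=0, p6=4) → (p0=1, p1=2, p2=8, p3=5, p4=4, p5=0, p6=3)

(p0=1, p1=2, p2=8, p3=5, p4=4, p5=0, p6=3)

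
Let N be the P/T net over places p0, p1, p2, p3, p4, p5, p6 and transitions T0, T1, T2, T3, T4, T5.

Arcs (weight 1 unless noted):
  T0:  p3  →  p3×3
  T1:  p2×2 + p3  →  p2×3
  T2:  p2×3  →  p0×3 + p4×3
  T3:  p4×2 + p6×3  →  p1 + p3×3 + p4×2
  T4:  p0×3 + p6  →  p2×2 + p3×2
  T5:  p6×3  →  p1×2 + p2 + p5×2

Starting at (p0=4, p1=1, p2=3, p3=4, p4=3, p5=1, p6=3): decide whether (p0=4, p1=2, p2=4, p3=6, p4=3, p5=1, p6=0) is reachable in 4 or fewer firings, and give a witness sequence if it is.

YES — reachable via ⟨T1, T3⟩ (2 firings)

step 1: fire T1:  (p0=4, p1=1, p2=3, p3=4, p4=3, p5=1, p6=3) → (p0=4, p1=1, p2=4, p3=3, p4=3, p5=1, p6=3)
step 2: fire T3:  (p0=4, p1=1, p2=4, p3=3, p4=3, p5=1, p6=3) → (p0=4, p1=2, p2=4, p3=6, p4=3, p5=1, p6=0)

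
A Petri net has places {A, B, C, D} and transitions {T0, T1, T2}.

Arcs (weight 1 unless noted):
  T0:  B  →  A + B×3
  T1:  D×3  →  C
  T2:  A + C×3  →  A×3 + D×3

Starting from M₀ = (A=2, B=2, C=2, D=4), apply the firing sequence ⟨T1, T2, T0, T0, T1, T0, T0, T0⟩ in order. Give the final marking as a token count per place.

step 1: fire T1:  (A=2, B=2, C=2, D=4) → (A=2, B=2, C=3, D=1)
step 2: fire T2:  (A=2, B=2, C=3, D=1) → (A=4, B=2, C=0, D=4)
step 3: fire T0:  (A=4, B=2, C=0, D=4) → (A=5, B=4, C=0, D=4)
step 4: fire T0:  (A=5, B=4, C=0, D=4) → (A=6, B=6, C=0, D=4)
step 5: fire T1:  (A=6, B=6, C=0, D=4) → (A=6, B=6, C=1, D=1)
step 6: fire T0:  (A=6, B=6, C=1, D=1) → (A=7, B=8, C=1, D=1)
step 7: fire T0:  (A=7, B=8, C=1, D=1) → (A=8, B=10, C=1, D=1)
step 8: fire T0:  (A=8, B=10, C=1, D=1) → (A=9, B=12, C=1, D=1)

(A=9, B=12, C=1, D=1)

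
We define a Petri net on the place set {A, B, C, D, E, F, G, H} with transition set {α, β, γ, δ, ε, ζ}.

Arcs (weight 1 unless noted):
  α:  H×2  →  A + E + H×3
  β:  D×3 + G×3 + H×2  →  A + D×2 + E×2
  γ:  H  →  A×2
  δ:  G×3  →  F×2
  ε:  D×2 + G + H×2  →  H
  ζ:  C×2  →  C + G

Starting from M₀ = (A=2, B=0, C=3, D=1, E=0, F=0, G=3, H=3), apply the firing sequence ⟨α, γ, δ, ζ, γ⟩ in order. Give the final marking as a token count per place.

(A=7, B=0, C=2, D=1, E=1, F=2, G=1, H=2)

step 1: fire α:  (A=2, B=0, C=3, D=1, E=0, F=0, G=3, H=3) → (A=3, B=0, C=3, D=1, E=1, F=0, G=3, H=4)
step 2: fire γ:  (A=3, B=0, C=3, D=1, E=1, F=0, G=3, H=4) → (A=5, B=0, C=3, D=1, E=1, F=0, G=3, H=3)
step 3: fire δ:  (A=5, B=0, C=3, D=1, E=1, F=0, G=3, H=3) → (A=5, B=0, C=3, D=1, E=1, F=2, G=0, H=3)
step 4: fire ζ:  (A=5, B=0, C=3, D=1, E=1, F=2, G=0, H=3) → (A=5, B=0, C=2, D=1, E=1, F=2, G=1, H=3)
step 5: fire γ:  (A=5, B=0, C=2, D=1, E=1, F=2, G=1, H=3) → (A=7, B=0, C=2, D=1, E=1, F=2, G=1, H=2)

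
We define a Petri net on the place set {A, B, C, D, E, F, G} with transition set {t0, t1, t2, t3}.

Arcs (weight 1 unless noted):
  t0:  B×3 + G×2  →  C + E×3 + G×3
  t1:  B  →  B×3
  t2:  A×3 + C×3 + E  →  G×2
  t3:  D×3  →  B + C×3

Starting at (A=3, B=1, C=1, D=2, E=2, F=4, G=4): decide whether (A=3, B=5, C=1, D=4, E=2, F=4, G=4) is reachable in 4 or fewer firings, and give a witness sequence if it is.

depth 0: 1 marking
depth 1: 2 markings reached so far
depth 2: 4 markings reached so far
depth 3: 6 markings reached so far
depth 4: 8 markings reached so far
target is not among the 8 markings reachable within 4 steps

NO — not reachable within 4 firings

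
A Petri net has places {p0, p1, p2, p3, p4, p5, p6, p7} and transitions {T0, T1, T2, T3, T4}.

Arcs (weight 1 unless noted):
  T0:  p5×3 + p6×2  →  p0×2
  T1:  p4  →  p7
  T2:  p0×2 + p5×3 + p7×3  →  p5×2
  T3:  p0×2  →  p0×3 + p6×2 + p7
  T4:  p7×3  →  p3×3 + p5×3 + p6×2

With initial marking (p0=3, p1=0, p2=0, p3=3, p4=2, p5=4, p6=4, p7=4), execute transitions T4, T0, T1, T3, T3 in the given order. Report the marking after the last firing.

step 1: fire T4:  (p0=3, p1=0, p2=0, p3=3, p4=2, p5=4, p6=4, p7=4) → (p0=3, p1=0, p2=0, p3=6, p4=2, p5=7, p6=6, p7=1)
step 2: fire T0:  (p0=3, p1=0, p2=0, p3=6, p4=2, p5=7, p6=6, p7=1) → (p0=5, p1=0, p2=0, p3=6, p4=2, p5=4, p6=4, p7=1)
step 3: fire T1:  (p0=5, p1=0, p2=0, p3=6, p4=2, p5=4, p6=4, p7=1) → (p0=5, p1=0, p2=0, p3=6, p4=1, p5=4, p6=4, p7=2)
step 4: fire T3:  (p0=5, p1=0, p2=0, p3=6, p4=1, p5=4, p6=4, p7=2) → (p0=6, p1=0, p2=0, p3=6, p4=1, p5=4, p6=6, p7=3)
step 5: fire T3:  (p0=6, p1=0, p2=0, p3=6, p4=1, p5=4, p6=6, p7=3) → (p0=7, p1=0, p2=0, p3=6, p4=1, p5=4, p6=8, p7=4)

(p0=7, p1=0, p2=0, p3=6, p4=1, p5=4, p6=8, p7=4)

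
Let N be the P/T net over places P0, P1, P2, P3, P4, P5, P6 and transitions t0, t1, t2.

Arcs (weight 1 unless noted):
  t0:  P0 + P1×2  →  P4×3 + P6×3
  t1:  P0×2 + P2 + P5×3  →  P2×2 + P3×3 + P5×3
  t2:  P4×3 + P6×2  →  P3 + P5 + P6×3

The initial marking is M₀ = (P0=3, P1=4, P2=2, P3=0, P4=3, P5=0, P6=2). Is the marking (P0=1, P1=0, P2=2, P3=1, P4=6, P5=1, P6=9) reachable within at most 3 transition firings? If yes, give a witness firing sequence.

YES — reachable via ⟨t0, t0, t2⟩ (3 firings)

step 1: fire t0:  (P0=3, P1=4, P2=2, P3=0, P4=3, P5=0, P6=2) → (P0=2, P1=2, P2=2, P3=0, P4=6, P5=0, P6=5)
step 2: fire t0:  (P0=2, P1=2, P2=2, P3=0, P4=6, P5=0, P6=5) → (P0=1, P1=0, P2=2, P3=0, P4=9, P5=0, P6=8)
step 3: fire t2:  (P0=1, P1=0, P2=2, P3=0, P4=9, P5=0, P6=8) → (P0=1, P1=0, P2=2, P3=1, P4=6, P5=1, P6=9)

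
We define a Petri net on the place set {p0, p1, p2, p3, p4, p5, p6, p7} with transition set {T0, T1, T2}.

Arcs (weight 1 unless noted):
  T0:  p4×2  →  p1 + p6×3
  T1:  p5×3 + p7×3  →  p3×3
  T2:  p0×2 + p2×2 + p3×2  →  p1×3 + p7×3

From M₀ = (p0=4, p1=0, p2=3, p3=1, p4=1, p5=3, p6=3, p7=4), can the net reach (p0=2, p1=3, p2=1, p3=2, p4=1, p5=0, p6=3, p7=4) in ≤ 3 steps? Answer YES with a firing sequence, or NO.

YES — reachable via ⟨T1, T2⟩ (2 firings)

step 1: fire T1:  (p0=4, p1=0, p2=3, p3=1, p4=1, p5=3, p6=3, p7=4) → (p0=4, p1=0, p2=3, p3=4, p4=1, p5=0, p6=3, p7=1)
step 2: fire T2:  (p0=4, p1=0, p2=3, p3=4, p4=1, p5=0, p6=3, p7=1) → (p0=2, p1=3, p2=1, p3=2, p4=1, p5=0, p6=3, p7=4)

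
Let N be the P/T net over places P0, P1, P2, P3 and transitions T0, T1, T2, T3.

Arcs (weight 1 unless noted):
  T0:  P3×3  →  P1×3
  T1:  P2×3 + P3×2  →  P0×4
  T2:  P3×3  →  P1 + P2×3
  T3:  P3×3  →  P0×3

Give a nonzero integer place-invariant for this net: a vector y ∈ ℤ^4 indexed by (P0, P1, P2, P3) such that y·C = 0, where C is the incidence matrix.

y = (P0:3, P1:3, P2:2, P3:3)

Incidence matrix C (rows=places, cols=transitions):
       T0   T1   T2   T3
   P0   0    4    0    3
   P1   3    0    1    0
   P2   0   -3    3    0
   P3  -3   -2   -3   -3

Candidate y = [3, 3, 2, 3]; check y·C column-wise:
  col T0: 3·0 + 3·3 + 2·0 + 3·-3 = 0
  col T1: 3·4 + 3·0 + 2·-3 + 3·-2 = 0
  col T2: 3·0 + 3·1 + 2·3 + 3·-3 = 0
  col T3: 3·3 + 3·0 + 2·0 + 3·-3 = 0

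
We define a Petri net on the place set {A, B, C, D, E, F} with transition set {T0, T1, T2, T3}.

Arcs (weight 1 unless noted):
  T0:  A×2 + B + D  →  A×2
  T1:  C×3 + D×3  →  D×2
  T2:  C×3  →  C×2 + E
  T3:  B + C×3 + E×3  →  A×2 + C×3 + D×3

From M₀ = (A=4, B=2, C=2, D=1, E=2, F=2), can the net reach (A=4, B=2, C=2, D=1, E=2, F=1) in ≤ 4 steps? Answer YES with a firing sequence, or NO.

depth 0: 1 marking
depth 1: 2 markings reached so far
depth 2: 2 markings reached so far
(frontier empty at depth 2; search complete)
target is not among the 2 markings reachable within 4 steps

NO — not reachable within 4 firings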